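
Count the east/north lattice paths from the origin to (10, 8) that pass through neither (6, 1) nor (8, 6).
Number of paths = 24312

Inclusion–exclusion. Total paths: C(18, 10) = 43758. Through P₁: C(7, 6)·C(11, 4) = 2310. Through P₂: C(14, 8)·C(4, 2) = 18018. Since P₁ is strictly southwest of P₂, a monotone path through both must visit P₁ then P₂; paths through both = C(7, 6)·C(7, 2)·C(4, 2) = 882. Avoid both = 43758 − 2310 − 18018 + 882 = 24312.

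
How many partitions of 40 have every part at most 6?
p(40, parts ≤ 6) = 3692

Use the recurrence p(n, m) = p(n, m−1) + p(n−m, m): either the largest part is < m (count p(n, m−1)) or the largest part is exactly m (remove one copy of m, count p(n−m, m)). With p(0, ·) = 1 this gives p(40, parts ≤ 6) = 3692. (By conjugating Young diagrams, this also counts partitions of 40 into at most 6 parts.)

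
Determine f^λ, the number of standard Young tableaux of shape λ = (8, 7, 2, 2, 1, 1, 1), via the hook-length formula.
# SYT of shape (8, 7, 2, 2, 1, 1, 1) = 768215448

Hook-length formula: f^λ = n! / Π hook(c), product over all cells c of the Young diagram. For λ = (8, 7, 2, 2, 1, 1, 1), n = 22 boxes. Hook lengths by row (left-to-right, top-to-bottom): [14, 10, 7, 6, 5, 4, 3, 1]; [12, 8, 5, 4, 3, 2, 1]; [6, 2]; [5, 1]; [3]; [2]; [1]. Product of hooks = 1463132160000. So f^λ = 22! / 1463132160000 = 1124000727777607680000 / 1463132160000 = 768215448.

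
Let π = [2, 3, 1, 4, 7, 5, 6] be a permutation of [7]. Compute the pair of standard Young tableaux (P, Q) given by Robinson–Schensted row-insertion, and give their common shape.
P = [1, 3, 4, 5, 6] / [2, 7];  Q = [1, 2, 4, 5, 7] / [3, 6];  common shape = (5, 2)

Row-insert the values π_1, π_2, … into P one at a time, bumping the leftmost entry strictly greater than the inserted value down to the next row. The recording tableau Q records, in position (i, j), the step at which that cell was added to P.
  Insert 2 (step 1): P = [2];  Q = [1]
  Insert 3 (step 2): P = [2, 3];  Q = [1, 2]
  Insert 1 (step 3): P = [1, 3] / [2];  Q = [1, 2] / [3]
  Insert 4 (step 4): P = [1, 3, 4] / [2];  Q = [1, 2, 4] / [3]
  Insert 7 (step 5): P = [1, 3, 4, 7] / [2];  Q = [1, 2, 4, 5] / [3]
  Insert 5 (step 6): P = [1, 3, 4, 5] / [2, 7];  Q = [1, 2, 4, 5] / [3, 6]
  Insert 6 (step 7): P = [1, 3, 4, 5, 6] / [2, 7];  Q = [1, 2, 4, 5, 7] / [3, 6]
Final shape: (5, 2).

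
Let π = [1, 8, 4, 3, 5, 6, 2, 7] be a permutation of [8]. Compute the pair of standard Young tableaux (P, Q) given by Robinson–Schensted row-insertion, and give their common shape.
P = [1, 2, 5, 6, 7] / [3] / [4] / [8];  Q = [1, 2, 5, 6, 8] / [3] / [4] / [7];  common shape = (5, 1, 1, 1)

Row-insert the values π_1, π_2, … into P one at a time, bumping the leftmost entry strictly greater than the inserted value down to the next row. The recording tableau Q records, in position (i, j), the step at which that cell was added to P.
  Insert 1 (step 1): P = [1];  Q = [1]
  Insert 8 (step 2): P = [1, 8];  Q = [1, 2]
  Insert 4 (step 3): P = [1, 4] / [8];  Q = [1, 2] / [3]
  Insert 3 (step 4): P = [1, 3] / [4] / [8];  Q = [1, 2] / [3] / [4]
  Insert 5 (step 5): P = [1, 3, 5] / [4] / [8];  Q = [1, 2, 5] / [3] / [4]
  Insert 6 (step 6): P = [1, 3, 5, 6] / [4] / [8];  Q = [1, 2, 5, 6] / [3] / [4]
  Insert 2 (step 7): P = [1, 2, 5, 6] / [3] / [4] / [8];  Q = [1, 2, 5, 6] / [3] / [4] / [7]
  Insert 7 (step 8): P = [1, 2, 5, 6, 7] / [3] / [4] / [8];  Q = [1, 2, 5, 6, 8] / [3] / [4] / [7]
Final shape: (5, 1, 1, 1).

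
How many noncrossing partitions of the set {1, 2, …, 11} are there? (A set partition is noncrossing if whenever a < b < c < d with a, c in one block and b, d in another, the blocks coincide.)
C_11 = 58786

These noncrossing partitions are counted by the Catalan number C_n = (1/(n + 1)) · C(2n, n). For n = 11: C_11 = (1/12) · C(22, 11) = 705432/12 = 58786.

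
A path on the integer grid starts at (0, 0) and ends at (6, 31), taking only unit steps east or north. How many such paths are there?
Number of paths = 2324784

A monotone lattice path from (0, 0) to (6, 31) consists of 6 east steps and 31 north steps in some order, so it is determined by which 6 of the 37 steps are east. The count is C(37, 6) = 2324784.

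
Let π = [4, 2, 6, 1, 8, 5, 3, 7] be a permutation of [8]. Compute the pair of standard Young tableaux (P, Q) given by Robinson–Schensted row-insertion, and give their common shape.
P = [1, 3, 7] / [2, 5, 8] / [4, 6];  Q = [1, 3, 5] / [2, 6, 8] / [4, 7];  common shape = (3, 3, 2)

Row-insert the values π_1, π_2, … into P one at a time, bumping the leftmost entry strictly greater than the inserted value down to the next row. The recording tableau Q records, in position (i, j), the step at which that cell was added to P.
  Insert 4 (step 1): P = [4];  Q = [1]
  Insert 2 (step 2): P = [2] / [4];  Q = [1] / [2]
  Insert 6 (step 3): P = [2, 6] / [4];  Q = [1, 3] / [2]
  Insert 1 (step 4): P = [1, 6] / [2] / [4];  Q = [1, 3] / [2] / [4]
  Insert 8 (step 5): P = [1, 6, 8] / [2] / [4];  Q = [1, 3, 5] / [2] / [4]
  Insert 5 (step 6): P = [1, 5, 8] / [2, 6] / [4];  Q = [1, 3, 5] / [2, 6] / [4]
  Insert 3 (step 7): P = [1, 3, 8] / [2, 5] / [4, 6];  Q = [1, 3, 5] / [2, 6] / [4, 7]
  Insert 7 (step 8): P = [1, 3, 7] / [2, 5, 8] / [4, 6];  Q = [1, 3, 5] / [2, 6, 8] / [4, 7]
Final shape: (3, 3, 2).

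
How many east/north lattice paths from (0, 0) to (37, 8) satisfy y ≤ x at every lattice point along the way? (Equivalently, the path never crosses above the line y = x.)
Number of paths = 170173575

By the reflection principle (André's argument), the number of monotone paths to (37, 8) with n ≤ m that never go above y = x is C(45, 37) − C(45, 38) = 215553195 − 45379620 = 170173575.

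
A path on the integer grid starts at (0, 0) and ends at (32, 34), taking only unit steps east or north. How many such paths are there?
Number of paths = 7007092303604022630

A monotone lattice path from (0, 0) to (32, 34) consists of 32 east steps and 34 north steps in some order, so it is determined by which 32 of the 66 steps are east. The count is C(66, 32) = 7007092303604022630.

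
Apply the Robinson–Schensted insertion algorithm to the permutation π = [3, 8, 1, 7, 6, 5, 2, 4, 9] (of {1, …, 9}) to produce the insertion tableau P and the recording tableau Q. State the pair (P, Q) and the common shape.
P = [1, 2, 4, 9] / [3, 5] / [6] / [7] / [8];  Q = [1, 2, 8, 9] / [3, 4] / [5] / [6] / [7];  common shape = (4, 2, 1, 1, 1)

Row-insert the values π_1, π_2, … into P one at a time, bumping the leftmost entry strictly greater than the inserted value down to the next row. The recording tableau Q records, in position (i, j), the step at which that cell was added to P.
  Insert 3 (step 1): P = [3];  Q = [1]
  Insert 8 (step 2): P = [3, 8];  Q = [1, 2]
  Insert 1 (step 3): P = [1, 8] / [3];  Q = [1, 2] / [3]
  Insert 7 (step 4): P = [1, 7] / [3, 8];  Q = [1, 2] / [3, 4]
  Insert 6 (step 5): P = [1, 6] / [3, 7] / [8];  Q = [1, 2] / [3, 4] / [5]
  Insert 5 (step 6): P = [1, 5] / [3, 6] / [7] / [8];  Q = [1, 2] / [3, 4] / [5] / [6]
  Insert 2 (step 7): P = [1, 2] / [3, 5] / [6] / [7] / [8];  Q = [1, 2] / [3, 4] / [5] / [6] / [7]
  Insert 4 (step 8): P = [1, 2, 4] / [3, 5] / [6] / [7] / [8];  Q = [1, 2, 8] / [3, 4] / [5] / [6] / [7]
  Insert 9 (step 9): P = [1, 2, 4, 9] / [3, 5] / [6] / [7] / [8];  Q = [1, 2, 8, 9] / [3, 4] / [5] / [6] / [7]
Final shape: (4, 2, 1, 1, 1).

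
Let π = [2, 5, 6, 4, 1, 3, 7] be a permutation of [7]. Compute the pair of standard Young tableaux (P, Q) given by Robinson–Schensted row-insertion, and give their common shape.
P = [1, 3, 6, 7] / [2, 4] / [5];  Q = [1, 2, 3, 7] / [4, 6] / [5];  common shape = (4, 2, 1)

Row-insert the values π_1, π_2, … into P one at a time, bumping the leftmost entry strictly greater than the inserted value down to the next row. The recording tableau Q records, in position (i, j), the step at which that cell was added to P.
  Insert 2 (step 1): P = [2];  Q = [1]
  Insert 5 (step 2): P = [2, 5];  Q = [1, 2]
  Insert 6 (step 3): P = [2, 5, 6];  Q = [1, 2, 3]
  Insert 4 (step 4): P = [2, 4, 6] / [5];  Q = [1, 2, 3] / [4]
  Insert 1 (step 5): P = [1, 4, 6] / [2] / [5];  Q = [1, 2, 3] / [4] / [5]
  Insert 3 (step 6): P = [1, 3, 6] / [2, 4] / [5];  Q = [1, 2, 3] / [4, 6] / [5]
  Insert 7 (step 7): P = [1, 3, 6, 7] / [2, 4] / [5];  Q = [1, 2, 3, 7] / [4, 6] / [5]
Final shape: (4, 2, 1).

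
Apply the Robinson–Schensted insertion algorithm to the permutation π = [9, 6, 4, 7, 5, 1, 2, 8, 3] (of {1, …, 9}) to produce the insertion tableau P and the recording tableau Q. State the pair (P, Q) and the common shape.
P = [1, 2, 3] / [4, 5, 8] / [6, 7] / [9];  Q = [1, 4, 8] / [2, 5, 9] / [3, 7] / [6];  common shape = (3, 3, 2, 1)

Row-insert the values π_1, π_2, … into P one at a time, bumping the leftmost entry strictly greater than the inserted value down to the next row. The recording tableau Q records, in position (i, j), the step at which that cell was added to P.
  Insert 9 (step 1): P = [9];  Q = [1]
  Insert 6 (step 2): P = [6] / [9];  Q = [1] / [2]
  Insert 4 (step 3): P = [4] / [6] / [9];  Q = [1] / [2] / [3]
  Insert 7 (step 4): P = [4, 7] / [6] / [9];  Q = [1, 4] / [2] / [3]
  Insert 5 (step 5): P = [4, 5] / [6, 7] / [9];  Q = [1, 4] / [2, 5] / [3]
  Insert 1 (step 6): P = [1, 5] / [4, 7] / [6] / [9];  Q = [1, 4] / [2, 5] / [3] / [6]
  Insert 2 (step 7): P = [1, 2] / [4, 5] / [6, 7] / [9];  Q = [1, 4] / [2, 5] / [3, 7] / [6]
  Insert 8 (step 8): P = [1, 2, 8] / [4, 5] / [6, 7] / [9];  Q = [1, 4, 8] / [2, 5] / [3, 7] / [6]
  Insert 3 (step 9): P = [1, 2, 3] / [4, 5, 8] / [6, 7] / [9];  Q = [1, 4, 8] / [2, 5, 9] / [3, 7] / [6]
Final shape: (3, 3, 2, 1).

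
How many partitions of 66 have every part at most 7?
p(66, parts ≤ 7) = 70281

Use the recurrence p(n, m) = p(n, m−1) + p(n−m, m): either the largest part is < m (count p(n, m−1)) or the largest part is exactly m (remove one copy of m, count p(n−m, m)). With p(0, ·) = 1 this gives p(66, parts ≤ 7) = 70281. (By conjugating Young diagrams, this also counts partitions of 66 into at most 7 parts.)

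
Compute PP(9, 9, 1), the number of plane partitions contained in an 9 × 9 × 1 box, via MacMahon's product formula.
PP(9, 9, 1) = 48620

Evaluate the triple product over i = 1..9, j = 1..9, k = 1..1. The factors are (2/1) · (3/2) · (4/3) · (5/4) · (6/5) · (7/6) · (8/7) · (9/8) · … (81 factors total). The numerators and denominators telescope so the product is an integer; carrying out the multiplication exactly gives PP(9, 9, 1) = 48620.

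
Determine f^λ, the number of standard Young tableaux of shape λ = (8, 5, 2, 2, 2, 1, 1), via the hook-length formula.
# SYT of shape (8, 5, 2, 2, 2, 1, 1) = 435352320

Hook-length formula: f^λ = n! / Π hook(c), product over all cells c of the Young diagram. For λ = (8, 5, 2, 2, 2, 1, 1), n = 21 boxes. Hook lengths by row (left-to-right, top-to-bottom): [14, 11, 7, 6, 5, 3, 2, 1]; [10, 7, 3, 2, 1]; [6, 3]; [5, 2]; [4, 1]; [2]; [1]. Product of hooks = 117355392000. So f^λ = 21! / 117355392000 = 51090942171709440000 / 117355392000 = 435352320.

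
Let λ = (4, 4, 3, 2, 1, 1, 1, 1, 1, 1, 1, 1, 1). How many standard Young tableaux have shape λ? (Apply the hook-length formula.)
# SYT of shape (4, 4, 3, 2, 1, 1, 1, 1, 1, 1, 1, 1, 1) = 41783280

Hook-length formula: f^λ = n! / Π hook(c), product over all cells c of the Young diagram. For λ = (4, 4, 3, 2, 1, 1, 1, 1, 1, 1, 1, 1, 1), n = 22 boxes. Hook lengths by row (left-to-right, top-to-bottom): [16, 6, 4, 2]; [15, 5, 3, 1]; [13, 3, 1]; [11, 1]; [9]; [8]; [7]; [6]; [5]; [4]; [3]; [2]; [1]. Product of hooks = 26900729856000. So f^λ = 22! / 26900729856000 = 1124000727777607680000 / 26900729856000 = 41783280.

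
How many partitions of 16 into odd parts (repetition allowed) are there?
p_odd(16) = 32

Partitions of 16 using only odd parts 1, 3, 5, …: 15+1, 13+3, 13+1+1+1, 11+5, 11+3+1+1, 11+1+1+1+1+1, 9+7, 9+5+1+1, 9+3+3+1, 9+3+1+1+1+1, 9+1+1+1+1+1+1+1, 7+7+1+1, 7+5+3+1, 7+5+1+1+1+1, 7+3+3+3, 7+3+3+1+1+1, 7+3+1+1+1+1+1+1, 7+1+1+1+1+1+1+1+1+1, 5+5+5+1, 5+5+3+3, 5+5+3+1+1+1, 5+5+1+1+1+1+1+1, 5+3+3+3+1+1, 5+3+3+1+1+1+1+1, 5+3+1+1+1+1+1+1+1+1, 5+1+1+1+1+1+1+1+1+1+1+1, 3+3+3+3+3+1, 3+3+3+3+1+1+1+1, 3+3+3+1+1+1+1+1+1+1, 3+3+1+1+1+1+1+1+1+1+1+1, … (32 total). There are 32. (Euler: this equals q(16), the number of distinct-part partitions.)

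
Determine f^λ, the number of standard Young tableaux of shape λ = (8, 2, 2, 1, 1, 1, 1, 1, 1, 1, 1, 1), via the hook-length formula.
# SYT of shape (8, 2, 2, 1, 1, 1, 1, 1, 1, 1, 1, 1) = 4331600

Hook-length formula: f^λ = n! / Π hook(c), product over all cells c of the Young diagram. For λ = (8, 2, 2, 1, 1, 1, 1, 1, 1, 1, 1, 1), n = 21 boxes. Hook lengths by row (left-to-right, top-to-bottom): [19, 9, 6, 5, 4, 3, 2, 1]; [12, 2]; [11, 1]; [9]; [8]; [7]; [6]; [5]; [4]; [3]; [2]; [1]. Product of hooks = 11794935398400. So f^λ = 21! / 11794935398400 = 51090942171709440000 / 11794935398400 = 4331600.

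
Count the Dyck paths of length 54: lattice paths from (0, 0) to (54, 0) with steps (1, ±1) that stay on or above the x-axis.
C_27 = 69533550916004

These Dyck paths are counted by the Catalan number C_n = (1/(n + 1)) · C(2n, n). For n = 27: C_27 = (1/28) · C(54, 27) = 1946939425648112/28 = 69533550916004.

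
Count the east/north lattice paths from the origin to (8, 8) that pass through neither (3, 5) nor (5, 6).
Number of paths = 6794

Inclusion–exclusion. Total paths: C(16, 8) = 12870. Through P₁: C(8, 3)·C(8, 5) = 3136. Through P₂: C(11, 5)·C(5, 3) = 4620. Since P₁ is strictly southwest of P₂, a monotone path through both must visit P₁ then P₂; paths through both = C(8, 3)·C(3, 2)·C(5, 3) = 1680. Avoid both = 12870 − 3136 − 4620 + 1680 = 6794.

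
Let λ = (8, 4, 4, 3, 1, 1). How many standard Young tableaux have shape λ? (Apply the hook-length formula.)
# SYT of shape (8, 4, 4, 3, 1, 1) = 483492240

Hook-length formula: f^λ = n! / Π hook(c), product over all cells c of the Young diagram. For λ = (8, 4, 4, 3, 1, 1), n = 21 boxes. Hook lengths by row (left-to-right, top-to-bottom): [13, 10, 9, 7, 4, 3, 2, 1]; [8, 5, 4, 2]; [7, 4, 3, 1]; [5, 2, 1]; [2]; [1]. Product of hooks = 105670656000. So f^λ = 21! / 105670656000 = 51090942171709440000 / 105670656000 = 483492240.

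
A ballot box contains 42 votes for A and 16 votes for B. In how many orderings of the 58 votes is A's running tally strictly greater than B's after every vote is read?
Strict-lead orderings = 35844219876465

Total orderings of the 58 votes with 42 for A: C(58, 42) = 79960182801345. By the Bertrand ballot formula (Cycle Lemma / reflection principle), the number of orderings in which A is strictly ahead of B throughout is (p − q)/(p + q) · C(p + q, p) = (42 − 16)/(42 + 16) · 79960182801345 = 35844219876465.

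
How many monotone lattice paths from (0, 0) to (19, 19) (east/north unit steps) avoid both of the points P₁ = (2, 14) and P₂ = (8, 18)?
Number of paths = 35323658820

Inclusion–exclusion. Total paths: C(38, 19) = 35345263800. Through P₁: C(16, 2)·C(22, 17) = 3160080. Through P₂: C(26, 8)·C(12, 11) = 18747300. Since P₁ is strictly southwest of P₂, a monotone path through both must visit P₁ then P₂; paths through both = C(16, 2)·C(10, 6)·C(12, 11) = 302400. Avoid both = 35345263800 − 3160080 − 18747300 + 302400 = 35323658820.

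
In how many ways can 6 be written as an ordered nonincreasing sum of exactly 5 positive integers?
p(6, 5 parts) = 1

Partitions of n into exactly k parts ↔ partitions of n − k into at most k parts (subtract 1 from each part). For n = 6, k = 5, the partitions are: 2+1+1+1+1. Count = 1.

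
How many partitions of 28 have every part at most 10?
p(28, parts ≤ 10) = 2534

Use the recurrence p(n, m) = p(n, m−1) + p(n−m, m): either the largest part is < m (count p(n, m−1)) or the largest part is exactly m (remove one copy of m, count p(n−m, m)). With p(0, ·) = 1 this gives p(28, parts ≤ 10) = 2534. (By conjugating Young diagrams, this also counts partitions of 28 into at most 10 parts.)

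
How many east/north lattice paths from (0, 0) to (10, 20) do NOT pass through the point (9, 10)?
Number of paths = 29028857

Total paths from (0, 0) to (10, 20): C(30, 10) = 30045015. Paths through (9, 10): (paths (0, 0) → (9, 10)) × (paths (9, 10) → (10, 20)) = C(19, 9) · C(11, 1) = 92378 · 11 = 1016158. Avoidance count = 30045015 − 1016158 = 29028857.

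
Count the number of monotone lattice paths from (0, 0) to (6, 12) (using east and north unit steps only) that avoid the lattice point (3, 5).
Number of paths = 11844

Total paths from (0, 0) to (6, 12): C(18, 6) = 18564. Paths through (3, 5): (paths (0, 0) → (3, 5)) × (paths (3, 5) → (6, 12)) = C(8, 3) · C(10, 3) = 56 · 120 = 6720. Avoidance count = 18564 − 6720 = 11844.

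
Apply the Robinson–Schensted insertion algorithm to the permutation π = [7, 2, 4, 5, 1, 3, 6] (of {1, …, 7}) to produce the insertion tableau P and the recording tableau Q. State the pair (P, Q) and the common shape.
P = [1, 3, 5, 6] / [2, 4] / [7];  Q = [1, 3, 4, 7] / [2, 6] / [5];  common shape = (4, 2, 1)

Row-insert the values π_1, π_2, … into P one at a time, bumping the leftmost entry strictly greater than the inserted value down to the next row. The recording tableau Q records, in position (i, j), the step at which that cell was added to P.
  Insert 7 (step 1): P = [7];  Q = [1]
  Insert 2 (step 2): P = [2] / [7];  Q = [1] / [2]
  Insert 4 (step 3): P = [2, 4] / [7];  Q = [1, 3] / [2]
  Insert 5 (step 4): P = [2, 4, 5] / [7];  Q = [1, 3, 4] / [2]
  Insert 1 (step 5): P = [1, 4, 5] / [2] / [7];  Q = [1, 3, 4] / [2] / [5]
  Insert 3 (step 6): P = [1, 3, 5] / [2, 4] / [7];  Q = [1, 3, 4] / [2, 6] / [5]
  Insert 6 (step 7): P = [1, 3, 5, 6] / [2, 4] / [7];  Q = [1, 3, 4, 7] / [2, 6] / [5]
Final shape: (4, 2, 1).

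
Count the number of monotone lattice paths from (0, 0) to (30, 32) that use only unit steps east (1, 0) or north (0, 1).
Number of paths = 450883717216034179

A monotone lattice path from (0, 0) to (30, 32) consists of 30 east steps and 32 north steps in some order, so it is determined by which 30 of the 62 steps are east. The count is C(62, 30) = 450883717216034179.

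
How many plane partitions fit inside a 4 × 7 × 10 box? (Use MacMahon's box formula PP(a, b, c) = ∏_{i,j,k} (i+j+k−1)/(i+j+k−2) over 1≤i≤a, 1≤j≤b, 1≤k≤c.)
PP(4, 7, 10) = 69951472754592

Evaluate the triple product over i = 1..4, j = 1..7, k = 1..10. The factors are (2/1) · (3/2) · (4/3) · (5/4) · (6/5) · (7/6) · (8/7) · (9/8) · … (280 factors total). The numerators and denominators telescope so the product is an integer; carrying out the multiplication exactly gives PP(4, 7, 10) = 69951472754592.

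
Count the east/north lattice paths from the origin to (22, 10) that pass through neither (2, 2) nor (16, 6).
Number of paths = 34050480

Inclusion–exclusion. Total paths: C(32, 22) = 64512240. Through P₁: C(4, 2)·C(28, 20) = 18648630. Through P₂: C(22, 16)·C(10, 6) = 15668730. Since P₁ is strictly southwest of P₂, a monotone path through both must visit P₁ then P₂; paths through both = C(4, 2)·C(18, 14)·C(10, 6) = 3855600. Avoid both = 64512240 − 18648630 − 15668730 + 3855600 = 34050480.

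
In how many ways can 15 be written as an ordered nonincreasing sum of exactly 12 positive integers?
p(15, 12 parts) = 3

Partitions of n into exactly k parts ↔ partitions of n − k into at most k parts (subtract 1 from each part). For n = 15, k = 12, the partitions are: 4+1+1+1+1+1+1+1+1+1+1+1, 3+2+1+1+1+1+1+1+1+1+1+1, 2+2+2+1+1+1+1+1+1+1+1+1. Count = 3.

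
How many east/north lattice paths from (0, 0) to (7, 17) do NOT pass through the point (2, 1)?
Number of paths = 285057

Total paths from (0, 0) to (7, 17): C(24, 7) = 346104. Paths through (2, 1): (paths (0, 0) → (2, 1)) × (paths (2, 1) → (7, 17)) = C(3, 2) · C(21, 5) = 3 · 20349 = 61047. Avoidance count = 346104 − 61047 = 285057.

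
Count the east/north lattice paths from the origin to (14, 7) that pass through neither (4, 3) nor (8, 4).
Number of paths = 54365

Inclusion–exclusion. Total paths: C(21, 14) = 116280. Through P₁: C(7, 4)·C(14, 10) = 35035. Through P₂: C(12, 8)·C(9, 6) = 41580. Since P₁ is strictly southwest of P₂, a monotone path through both must visit P₁ then P₂; paths through both = C(7, 4)·C(5, 4)·C(9, 6) = 14700. Avoid both = 116280 − 35035 − 41580 + 14700 = 54365.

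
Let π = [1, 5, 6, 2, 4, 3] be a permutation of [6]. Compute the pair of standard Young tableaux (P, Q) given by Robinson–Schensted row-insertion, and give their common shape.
P = [1, 2, 3] / [4, 6] / [5];  Q = [1, 2, 3] / [4, 5] / [6];  common shape = (3, 2, 1)

Row-insert the values π_1, π_2, … into P one at a time, bumping the leftmost entry strictly greater than the inserted value down to the next row. The recording tableau Q records, in position (i, j), the step at which that cell was added to P.
  Insert 1 (step 1): P = [1];  Q = [1]
  Insert 5 (step 2): P = [1, 5];  Q = [1, 2]
  Insert 6 (step 3): P = [1, 5, 6];  Q = [1, 2, 3]
  Insert 2 (step 4): P = [1, 2, 6] / [5];  Q = [1, 2, 3] / [4]
  Insert 4 (step 5): P = [1, 2, 4] / [5, 6];  Q = [1, 2, 3] / [4, 5]
  Insert 3 (step 6): P = [1, 2, 3] / [4, 6] / [5];  Q = [1, 2, 3] / [4, 5] / [6]
Final shape: (3, 2, 1).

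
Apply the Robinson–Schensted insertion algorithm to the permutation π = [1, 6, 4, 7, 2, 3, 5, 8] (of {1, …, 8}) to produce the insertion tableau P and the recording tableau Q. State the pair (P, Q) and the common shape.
P = [1, 2, 3, 5, 8] / [4, 7] / [6];  Q = [1, 2, 4, 7, 8] / [3, 6] / [5];  common shape = (5, 2, 1)

Row-insert the values π_1, π_2, … into P one at a time, bumping the leftmost entry strictly greater than the inserted value down to the next row. The recording tableau Q records, in position (i, j), the step at which that cell was added to P.
  Insert 1 (step 1): P = [1];  Q = [1]
  Insert 6 (step 2): P = [1, 6];  Q = [1, 2]
  Insert 4 (step 3): P = [1, 4] / [6];  Q = [1, 2] / [3]
  Insert 7 (step 4): P = [1, 4, 7] / [6];  Q = [1, 2, 4] / [3]
  Insert 2 (step 5): P = [1, 2, 7] / [4] / [6];  Q = [1, 2, 4] / [3] / [5]
  Insert 3 (step 6): P = [1, 2, 3] / [4, 7] / [6];  Q = [1, 2, 4] / [3, 6] / [5]
  Insert 5 (step 7): P = [1, 2, 3, 5] / [4, 7] / [6];  Q = [1, 2, 4, 7] / [3, 6] / [5]
  Insert 8 (step 8): P = [1, 2, 3, 5, 8] / [4, 7] / [6];  Q = [1, 2, 4, 7, 8] / [3, 6] / [5]
Final shape: (5, 2, 1).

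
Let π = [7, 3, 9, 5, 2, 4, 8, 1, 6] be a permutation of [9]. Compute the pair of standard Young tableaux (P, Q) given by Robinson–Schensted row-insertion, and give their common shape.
P = [1, 4, 6] / [2, 5, 8] / [3, 9] / [7];  Q = [1, 3, 7] / [2, 4, 9] / [5, 6] / [8];  common shape = (3, 3, 2, 1)

Row-insert the values π_1, π_2, … into P one at a time, bumping the leftmost entry strictly greater than the inserted value down to the next row. The recording tableau Q records, in position (i, j), the step at which that cell was added to P.
  Insert 7 (step 1): P = [7];  Q = [1]
  Insert 3 (step 2): P = [3] / [7];  Q = [1] / [2]
  Insert 9 (step 3): P = [3, 9] / [7];  Q = [1, 3] / [2]
  Insert 5 (step 4): P = [3, 5] / [7, 9];  Q = [1, 3] / [2, 4]
  Insert 2 (step 5): P = [2, 5] / [3, 9] / [7];  Q = [1, 3] / [2, 4] / [5]
  Insert 4 (step 6): P = [2, 4] / [3, 5] / [7, 9];  Q = [1, 3] / [2, 4] / [5, 6]
  Insert 8 (step 7): P = [2, 4, 8] / [3, 5] / [7, 9];  Q = [1, 3, 7] / [2, 4] / [5, 6]
  Insert 1 (step 8): P = [1, 4, 8] / [2, 5] / [3, 9] / [7];  Q = [1, 3, 7] / [2, 4] / [5, 6] / [8]
  Insert 6 (step 9): P = [1, 4, 6] / [2, 5, 8] / [3, 9] / [7];  Q = [1, 3, 7] / [2, 4, 9] / [5, 6] / [8]
Final shape: (3, 3, 2, 1).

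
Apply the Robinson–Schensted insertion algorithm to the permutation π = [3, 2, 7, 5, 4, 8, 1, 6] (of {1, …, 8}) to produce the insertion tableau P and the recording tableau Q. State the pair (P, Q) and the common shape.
P = [1, 4, 6] / [2, 5, 8] / [3] / [7];  Q = [1, 3, 6] / [2, 4, 8] / [5] / [7];  common shape = (3, 3, 1, 1)

Row-insert the values π_1, π_2, … into P one at a time, bumping the leftmost entry strictly greater than the inserted value down to the next row. The recording tableau Q records, in position (i, j), the step at which that cell was added to P.
  Insert 3 (step 1): P = [3];  Q = [1]
  Insert 2 (step 2): P = [2] / [3];  Q = [1] / [2]
  Insert 7 (step 3): P = [2, 7] / [3];  Q = [1, 3] / [2]
  Insert 5 (step 4): P = [2, 5] / [3, 7];  Q = [1, 3] / [2, 4]
  Insert 4 (step 5): P = [2, 4] / [3, 5] / [7];  Q = [1, 3] / [2, 4] / [5]
  Insert 8 (step 6): P = [2, 4, 8] / [3, 5] / [7];  Q = [1, 3, 6] / [2, 4] / [5]
  Insert 1 (step 7): P = [1, 4, 8] / [2, 5] / [3] / [7];  Q = [1, 3, 6] / [2, 4] / [5] / [7]
  Insert 6 (step 8): P = [1, 4, 6] / [2, 5, 8] / [3] / [7];  Q = [1, 3, 6] / [2, 4, 8] / [5] / [7]
Final shape: (3, 3, 1, 1).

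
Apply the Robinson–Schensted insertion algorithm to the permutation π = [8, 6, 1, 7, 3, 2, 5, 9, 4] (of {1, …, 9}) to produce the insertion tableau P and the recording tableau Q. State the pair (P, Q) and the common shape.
P = [1, 2, 4, 9] / [3, 5] / [6, 7] / [8];  Q = [1, 4, 7, 8] / [2, 5] / [3, 9] / [6];  common shape = (4, 2, 2, 1)

Row-insert the values π_1, π_2, … into P one at a time, bumping the leftmost entry strictly greater than the inserted value down to the next row. The recording tableau Q records, in position (i, j), the step at which that cell was added to P.
  Insert 8 (step 1): P = [8];  Q = [1]
  Insert 6 (step 2): P = [6] / [8];  Q = [1] / [2]
  Insert 1 (step 3): P = [1] / [6] / [8];  Q = [1] / [2] / [3]
  Insert 7 (step 4): P = [1, 7] / [6] / [8];  Q = [1, 4] / [2] / [3]
  Insert 3 (step 5): P = [1, 3] / [6, 7] / [8];  Q = [1, 4] / [2, 5] / [3]
  Insert 2 (step 6): P = [1, 2] / [3, 7] / [6] / [8];  Q = [1, 4] / [2, 5] / [3] / [6]
  Insert 5 (step 7): P = [1, 2, 5] / [3, 7] / [6] / [8];  Q = [1, 4, 7] / [2, 5] / [3] / [6]
  Insert 9 (step 8): P = [1, 2, 5, 9] / [3, 7] / [6] / [8];  Q = [1, 4, 7, 8] / [2, 5] / [3] / [6]
  Insert 4 (step 9): P = [1, 2, 4, 9] / [3, 5] / [6, 7] / [8];  Q = [1, 4, 7, 8] / [2, 5] / [3, 9] / [6]
Final shape: (4, 2, 2, 1).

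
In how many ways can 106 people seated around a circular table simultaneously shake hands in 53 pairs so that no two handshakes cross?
C_53 = 116157871455782434250553845880

These noncrossing handshakes are counted by the Catalan number C_n = (1/(n + 1)) · C(2n, n). For n = 53: C_53 = (1/54) · C(106, 53) = 6272525058612251449529907677520/54 = 116157871455782434250553845880.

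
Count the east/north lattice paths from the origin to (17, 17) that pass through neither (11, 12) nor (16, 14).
Number of paths = 1240830036

Inclusion–exclusion. Total paths: C(34, 17) = 2333606220. Through P₁: C(23, 11)·C(11, 6) = 624660036. Through P₂: C(30, 16)·C(4, 1) = 581690700. Since P₁ is strictly southwest of P₂, a monotone path through both must visit P₁ then P₂; paths through both = C(23, 11)·C(7, 5)·C(4, 1) = 113574552. Avoid both = 2333606220 − 624660036 − 581690700 + 113574552 = 1240830036.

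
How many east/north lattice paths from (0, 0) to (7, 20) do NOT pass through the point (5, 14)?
Number of paths = 562446

Total paths from (0, 0) to (7, 20): C(27, 7) = 888030. Paths through (5, 14): (paths (0, 0) → (5, 14)) × (paths (5, 14) → (7, 20)) = C(19, 5) · C(8, 2) = 11628 · 28 = 325584. Avoidance count = 888030 − 325584 = 562446.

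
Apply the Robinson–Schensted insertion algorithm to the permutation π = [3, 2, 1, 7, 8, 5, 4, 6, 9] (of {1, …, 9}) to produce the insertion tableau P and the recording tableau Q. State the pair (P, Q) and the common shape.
P = [1, 4, 6, 9] / [2, 5, 8] / [3, 7];  Q = [1, 4, 5, 9] / [2, 6, 8] / [3, 7];  common shape = (4, 3, 2)

Row-insert the values π_1, π_2, … into P one at a time, bumping the leftmost entry strictly greater than the inserted value down to the next row. The recording tableau Q records, in position (i, j), the step at which that cell was added to P.
  Insert 3 (step 1): P = [3];  Q = [1]
  Insert 2 (step 2): P = [2] / [3];  Q = [1] / [2]
  Insert 1 (step 3): P = [1] / [2] / [3];  Q = [1] / [2] / [3]
  Insert 7 (step 4): P = [1, 7] / [2] / [3];  Q = [1, 4] / [2] / [3]
  Insert 8 (step 5): P = [1, 7, 8] / [2] / [3];  Q = [1, 4, 5] / [2] / [3]
  Insert 5 (step 6): P = [1, 5, 8] / [2, 7] / [3];  Q = [1, 4, 5] / [2, 6] / [3]
  Insert 4 (step 7): P = [1, 4, 8] / [2, 5] / [3, 7];  Q = [1, 4, 5] / [2, 6] / [3, 7]
  Insert 6 (step 8): P = [1, 4, 6] / [2, 5, 8] / [3, 7];  Q = [1, 4, 5] / [2, 6, 8] / [3, 7]
  Insert 9 (step 9): P = [1, 4, 6, 9] / [2, 5, 8] / [3, 7];  Q = [1, 4, 5, 9] / [2, 6, 8] / [3, 7]
Final shape: (4, 3, 2).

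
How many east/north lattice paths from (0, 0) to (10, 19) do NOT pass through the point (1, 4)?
Number of paths = 13492490

Total paths from (0, 0) to (10, 19): C(29, 10) = 20030010. Paths through (1, 4): (paths (0, 0) → (1, 4)) × (paths (1, 4) → (10, 19)) = C(5, 1) · C(24, 9) = 5 · 1307504 = 6537520. Avoidance count = 20030010 − 6537520 = 13492490.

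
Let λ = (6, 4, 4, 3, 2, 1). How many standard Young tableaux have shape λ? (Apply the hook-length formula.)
# SYT of shape (6, 4, 4, 3, 2, 1) = 193489920

Hook-length formula: f^λ = n! / Π hook(c), product over all cells c of the Young diagram. For λ = (6, 4, 4, 3, 2, 1), n = 20 boxes. Hook lengths by row (left-to-right, top-to-bottom): [11, 9, 7, 5, 2, 1]; [8, 6, 4, 2]; [7, 5, 3, 1]; [5, 3, 1]; [3, 1]; [1]. Product of hooks = 12573792000. So f^λ = 20! / 12573792000 = 2432902008176640000 / 12573792000 = 193489920.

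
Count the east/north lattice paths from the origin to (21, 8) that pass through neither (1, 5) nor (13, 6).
Number of paths = 3064089

Inclusion–exclusion. Total paths: C(29, 21) = 4292145. Through P₁: C(6, 1)·C(23, 20) = 10626. Through P₂: C(19, 13)·C(10, 8) = 1220940. Since P₁ is strictly southwest of P₂, a monotone path through both must visit P₁ then P₂; paths through both = C(6, 1)·C(13, 12)·C(10, 8) = 3510. Avoid both = 4292145 − 10626 − 1220940 + 3510 = 3064089.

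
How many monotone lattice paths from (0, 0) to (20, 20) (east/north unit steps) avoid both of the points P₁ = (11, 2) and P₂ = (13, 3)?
Number of paths = 137368126566

Inclusion–exclusion. Total paths: C(40, 20) = 137846528820. Through P₁: C(13, 11)·C(27, 9) = 365572350. Through P₂: C(16, 13)·C(24, 7) = 193818240. Since P₁ is strictly southwest of P₂, a monotone path through both must visit P₁ then P₂; paths through both = C(13, 11)·C(3, 2)·C(24, 7) = 80988336. Avoid both = 137846528820 − 365572350 − 193818240 + 80988336 = 137368126566.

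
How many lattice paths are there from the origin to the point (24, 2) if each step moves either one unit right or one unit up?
Number of paths = 325

A monotone lattice path from (0, 0) to (24, 2) consists of 24 east steps and 2 north steps in some order, so it is determined by which 24 of the 26 steps are east. The count is C(26, 24) = 325.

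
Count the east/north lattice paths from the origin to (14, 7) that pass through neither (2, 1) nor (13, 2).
Number of paths = 60174

Inclusion–exclusion. Total paths: C(21, 14) = 116280. Through P₁: C(3, 2)·C(18, 12) = 55692. Through P₂: C(15, 13)·C(6, 1) = 630. Since P₁ is strictly southwest of P₂, a monotone path through both must visit P₁ then P₂; paths through both = C(3, 2)·C(12, 11)·C(6, 1) = 216. Avoid both = 116280 − 55692 − 630 + 216 = 60174.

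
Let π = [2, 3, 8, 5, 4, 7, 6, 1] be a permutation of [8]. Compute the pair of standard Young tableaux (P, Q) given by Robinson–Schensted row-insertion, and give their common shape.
P = [1, 3, 4, 6] / [2, 7] / [5] / [8];  Q = [1, 2, 3, 6] / [4, 7] / [5] / [8];  common shape = (4, 2, 1, 1)

Row-insert the values π_1, π_2, … into P one at a time, bumping the leftmost entry strictly greater than the inserted value down to the next row. The recording tableau Q records, in position (i, j), the step at which that cell was added to P.
  Insert 2 (step 1): P = [2];  Q = [1]
  Insert 3 (step 2): P = [2, 3];  Q = [1, 2]
  Insert 8 (step 3): P = [2, 3, 8];  Q = [1, 2, 3]
  Insert 5 (step 4): P = [2, 3, 5] / [8];  Q = [1, 2, 3] / [4]
  Insert 4 (step 5): P = [2, 3, 4] / [5] / [8];  Q = [1, 2, 3] / [4] / [5]
  Insert 7 (step 6): P = [2, 3, 4, 7] / [5] / [8];  Q = [1, 2, 3, 6] / [4] / [5]
  Insert 6 (step 7): P = [2, 3, 4, 6] / [5, 7] / [8];  Q = [1, 2, 3, 6] / [4, 7] / [5]
  Insert 1 (step 8): P = [1, 3, 4, 6] / [2, 7] / [5] / [8];  Q = [1, 2, 3, 6] / [4, 7] / [5] / [8]
Final shape: (4, 2, 1, 1).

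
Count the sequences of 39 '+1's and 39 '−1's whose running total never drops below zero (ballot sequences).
C_39 = 680425371729975800390

These ballot sequences are counted by the Catalan number C_n = (1/(n + 1)) · C(2n, n). For n = 39: C_39 = (1/40) · C(78, 39) = 27217014869199032015600/40 = 680425371729975800390.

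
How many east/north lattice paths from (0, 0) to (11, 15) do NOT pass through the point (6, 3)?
Number of paths = 7206368

Total paths from (0, 0) to (11, 15): C(26, 11) = 7726160. Paths through (6, 3): (paths (0, 0) → (6, 3)) × (paths (6, 3) → (11, 15)) = C(9, 6) · C(17, 5) = 84 · 6188 = 519792. Avoidance count = 7726160 − 519792 = 7206368.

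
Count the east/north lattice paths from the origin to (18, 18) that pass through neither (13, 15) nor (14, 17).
Number of paths = 6214094115

Inclusion–exclusion. Total paths: C(36, 18) = 9075135300. Through P₁: C(28, 13)·C(8, 5) = 2096760960. Through P₂: C(31, 14)·C(5, 4) = 1325912625. Since P₁ is strictly southwest of P₂, a monotone path through both must visit P₁ then P₂; paths through both = C(28, 13)·C(3, 1)·C(5, 4) = 561632400. Avoid both = 9075135300 − 2096760960 − 1325912625 + 561632400 = 6214094115.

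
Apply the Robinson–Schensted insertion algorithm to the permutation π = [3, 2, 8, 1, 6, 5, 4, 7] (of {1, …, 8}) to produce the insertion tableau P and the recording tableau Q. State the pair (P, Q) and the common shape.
P = [1, 4, 7] / [2, 5] / [3, 6] / [8];  Q = [1, 3, 8] / [2, 5] / [4, 6] / [7];  common shape = (3, 2, 2, 1)

Row-insert the values π_1, π_2, … into P one at a time, bumping the leftmost entry strictly greater than the inserted value down to the next row. The recording tableau Q records, in position (i, j), the step at which that cell was added to P.
  Insert 3 (step 1): P = [3];  Q = [1]
  Insert 2 (step 2): P = [2] / [3];  Q = [1] / [2]
  Insert 8 (step 3): P = [2, 8] / [3];  Q = [1, 3] / [2]
  Insert 1 (step 4): P = [1, 8] / [2] / [3];  Q = [1, 3] / [2] / [4]
  Insert 6 (step 5): P = [1, 6] / [2, 8] / [3];  Q = [1, 3] / [2, 5] / [4]
  Insert 5 (step 6): P = [1, 5] / [2, 6] / [3, 8];  Q = [1, 3] / [2, 5] / [4, 6]
  Insert 4 (step 7): P = [1, 4] / [2, 5] / [3, 6] / [8];  Q = [1, 3] / [2, 5] / [4, 6] / [7]
  Insert 7 (step 8): P = [1, 4, 7] / [2, 5] / [3, 6] / [8];  Q = [1, 3, 8] / [2, 5] / [4, 6] / [7]
Final shape: (3, 2, 2, 1).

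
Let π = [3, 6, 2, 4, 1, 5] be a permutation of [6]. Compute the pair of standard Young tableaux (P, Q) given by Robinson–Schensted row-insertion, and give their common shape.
P = [1, 4, 5] / [2, 6] / [3];  Q = [1, 2, 6] / [3, 4] / [5];  common shape = (3, 2, 1)

Row-insert the values π_1, π_2, … into P one at a time, bumping the leftmost entry strictly greater than the inserted value down to the next row. The recording tableau Q records, in position (i, j), the step at which that cell was added to P.
  Insert 3 (step 1): P = [3];  Q = [1]
  Insert 6 (step 2): P = [3, 6];  Q = [1, 2]
  Insert 2 (step 3): P = [2, 6] / [3];  Q = [1, 2] / [3]
  Insert 4 (step 4): P = [2, 4] / [3, 6];  Q = [1, 2] / [3, 4]
  Insert 1 (step 5): P = [1, 4] / [2, 6] / [3];  Q = [1, 2] / [3, 4] / [5]
  Insert 5 (step 6): P = [1, 4, 5] / [2, 6] / [3];  Q = [1, 2, 6] / [3, 4] / [5]
Final shape: (3, 2, 1).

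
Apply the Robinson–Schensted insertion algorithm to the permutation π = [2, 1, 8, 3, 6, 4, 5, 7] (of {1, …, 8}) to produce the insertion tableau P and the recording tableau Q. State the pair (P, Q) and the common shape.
P = [1, 3, 4, 5, 7] / [2, 6] / [8];  Q = [1, 3, 5, 7, 8] / [2, 4] / [6];  common shape = (5, 2, 1)

Row-insert the values π_1, π_2, … into P one at a time, bumping the leftmost entry strictly greater than the inserted value down to the next row. The recording tableau Q records, in position (i, j), the step at which that cell was added to P.
  Insert 2 (step 1): P = [2];  Q = [1]
  Insert 1 (step 2): P = [1] / [2];  Q = [1] / [2]
  Insert 8 (step 3): P = [1, 8] / [2];  Q = [1, 3] / [2]
  Insert 3 (step 4): P = [1, 3] / [2, 8];  Q = [1, 3] / [2, 4]
  Insert 6 (step 5): P = [1, 3, 6] / [2, 8];  Q = [1, 3, 5] / [2, 4]
  Insert 4 (step 6): P = [1, 3, 4] / [2, 6] / [8];  Q = [1, 3, 5] / [2, 4] / [6]
  Insert 5 (step 7): P = [1, 3, 4, 5] / [2, 6] / [8];  Q = [1, 3, 5, 7] / [2, 4] / [6]
  Insert 7 (step 8): P = [1, 3, 4, 5, 7] / [2, 6] / [8];  Q = [1, 3, 5, 7, 8] / [2, 4] / [6]
Final shape: (5, 2, 1).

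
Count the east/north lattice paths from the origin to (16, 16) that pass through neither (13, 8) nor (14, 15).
Number of paths = 339712020

Inclusion–exclusion. Total paths: C(32, 16) = 601080390. Through P₁: C(21, 13)·C(11, 3) = 33575850. Through P₂: C(29, 14)·C(3, 2) = 232676280. Since P₁ is strictly southwest of P₂, a monotone path through both must visit P₁ then P₂; paths through both = C(21, 13)·C(8, 1)·C(3, 2) = 4883760. Avoid both = 601080390 − 33575850 − 232676280 + 4883760 = 339712020.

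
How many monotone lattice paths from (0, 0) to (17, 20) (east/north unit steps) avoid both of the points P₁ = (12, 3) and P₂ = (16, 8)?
Number of paths = 15884570907

Inclusion–exclusion. Total paths: C(37, 17) = 15905368710. Through P₁: C(15, 12)·C(22, 5) = 11981970. Through P₂: C(24, 16)·C(13, 1) = 9561123. Since P₁ is strictly southwest of P₂, a monotone path through both must visit P₁ then P₂; paths through both = C(15, 12)·C(9, 4)·C(13, 1) = 745290. Avoid both = 15905368710 − 11981970 − 9561123 + 745290 = 15884570907.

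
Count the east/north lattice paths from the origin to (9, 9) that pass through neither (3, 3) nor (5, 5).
Number of paths = 20900

Inclusion–exclusion. Total paths: C(18, 9) = 48620. Through P₁: C(6, 3)·C(12, 6) = 18480. Through P₂: C(10, 5)·C(8, 4) = 17640. Since P₁ is strictly southwest of P₂, a monotone path through both must visit P₁ then P₂; paths through both = C(6, 3)·C(4, 2)·C(8, 4) = 8400. Avoid both = 48620 − 18480 − 17640 + 8400 = 20900.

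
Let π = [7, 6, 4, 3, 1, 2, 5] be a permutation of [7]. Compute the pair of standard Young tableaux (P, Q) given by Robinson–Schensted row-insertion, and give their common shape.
P = [1, 2, 5] / [3] / [4] / [6] / [7];  Q = [1, 6, 7] / [2] / [3] / [4] / [5];  common shape = (3, 1, 1, 1, 1)

Row-insert the values π_1, π_2, … into P one at a time, bumping the leftmost entry strictly greater than the inserted value down to the next row. The recording tableau Q records, in position (i, j), the step at which that cell was added to P.
  Insert 7 (step 1): P = [7];  Q = [1]
  Insert 6 (step 2): P = [6] / [7];  Q = [1] / [2]
  Insert 4 (step 3): P = [4] / [6] / [7];  Q = [1] / [2] / [3]
  Insert 3 (step 4): P = [3] / [4] / [6] / [7];  Q = [1] / [2] / [3] / [4]
  Insert 1 (step 5): P = [1] / [3] / [4] / [6] / [7];  Q = [1] / [2] / [3] / [4] / [5]
  Insert 2 (step 6): P = [1, 2] / [3] / [4] / [6] / [7];  Q = [1, 6] / [2] / [3] / [4] / [5]
  Insert 5 (step 7): P = [1, 2, 5] / [3] / [4] / [6] / [7];  Q = [1, 6, 7] / [2] / [3] / [4] / [5]
Final shape: (3, 1, 1, 1, 1).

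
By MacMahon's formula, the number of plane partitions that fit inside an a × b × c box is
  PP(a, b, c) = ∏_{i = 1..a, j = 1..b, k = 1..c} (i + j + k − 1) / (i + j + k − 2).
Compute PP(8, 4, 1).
PP(8, 4, 1) = 495

Evaluate the triple product over i = 1..8, j = 1..4, k = 1..1. The factors are (2/1) · (3/2) · (4/3) · (5/4) · (3/2) · (4/3) · (5/4) · (6/5) · … (32 factors total). The numerators and denominators telescope so the product is an integer; carrying out the multiplication exactly gives PP(8, 4, 1) = 495.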